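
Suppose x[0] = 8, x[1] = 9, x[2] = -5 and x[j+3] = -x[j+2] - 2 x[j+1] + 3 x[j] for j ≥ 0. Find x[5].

x[3] = -(-5) - 2·9 + 3·8 = 11
x[4] = -11 - 2·(-5) + 3·9 = 26
x[5] = -26 - 2·11 + 3·(-5) = -63

-63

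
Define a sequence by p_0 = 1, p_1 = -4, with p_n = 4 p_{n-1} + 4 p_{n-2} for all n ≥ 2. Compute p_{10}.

-3861504

p_2 = 4*(-4) + 4*1 = -12
p_3 = 4*(-12) + 4*(-4) = -64
p_4 = 4*(-64) + 4*(-12) = -304
p_5 = 4*(-304) + 4*(-64) = -1472
p_6 = 4*(-1472) + 4*(-304) = -7104
p_7 = 4*(-7104) + 4*(-1472) = -34304
p_8 = 4*(-34304) + 4*(-7104) = -165632
p_9 = 4*(-165632) + 4*(-34304) = -799744
p_{10} = 4*(-799744) + 4*(-165632) = -3861504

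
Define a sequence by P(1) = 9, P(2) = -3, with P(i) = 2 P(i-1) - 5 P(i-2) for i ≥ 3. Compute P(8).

P(3) = 2·(-3) - 5·9 = -51
P(4) = 2·(-51) - 5·(-3) = -87
P(5) = 2·(-87) - 5·(-51) = 81
P(6) = 2·81 - 5·(-87) = 597
P(7) = 2·597 - 5·81 = 789
P(8) = 2·789 - 5·597 = -1407

-1407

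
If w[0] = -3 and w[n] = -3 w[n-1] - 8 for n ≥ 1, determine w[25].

The fixed point is -8/(1 + 3) = -2, so w[n] + 2 = -3(w[n-1] + 2).
Hence w[n] = -1·(-3)^n - 2.
w[25] = -1·(-3)^{25} - 2 = -1·-847288609443 - 2 = 847288609441.

847288609441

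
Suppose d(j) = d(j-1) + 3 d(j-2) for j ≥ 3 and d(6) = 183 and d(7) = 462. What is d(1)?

Rearranging, d(j-2) = (d(j) - d(j-1)) / 3.
d(5) = (462 - 183) / 3 = 279/3 = 93
d(4) = (183 - 93) / 3 = 90/3 = 30
d(3) = (93 - 30) / 3 = 63/3 = 21
d(2) = (30 - 21) / 3 = 9/3 = 3
d(1) = (21 - 3) / 3 = 18/3 = 6

6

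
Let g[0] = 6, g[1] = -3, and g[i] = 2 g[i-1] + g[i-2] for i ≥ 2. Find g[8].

g[2] = 2(-3) + 6 = 0
g[3] = 2(0) + (-3) = -3
g[4] = 2(-3) + 0 = -6
g[5] = 2(-6) + (-3) = -15
g[6] = 2(-15) + (-6) = -36
g[7] = 2(-36) + (-15) = -87
g[8] = 2(-87) + (-36) = -210

-210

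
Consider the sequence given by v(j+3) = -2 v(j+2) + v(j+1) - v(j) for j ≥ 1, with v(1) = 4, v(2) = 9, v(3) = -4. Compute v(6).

95

v(4) = -2*(-4) + 9 - 4 = 13
v(5) = -2*13 + (-4) - 9 = -39
v(6) = -2*(-39) + 13 - (-4) = 95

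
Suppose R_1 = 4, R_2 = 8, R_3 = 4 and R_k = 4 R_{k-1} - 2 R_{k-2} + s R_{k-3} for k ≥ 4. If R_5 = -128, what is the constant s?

-5

R_4 = 4s
R_5 = -8 + 24s
So -8 + 24s = -128, giving s = -5.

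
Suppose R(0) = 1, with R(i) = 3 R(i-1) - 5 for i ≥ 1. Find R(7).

R(1) = 3·1 - 5 = -2
R(2) = 3·(-2) - 5 = -11
R(3) = 3·(-11) - 5 = -38
R(4) = 3·(-38) - 5 = -119
R(5) = 3·(-119) - 5 = -362
R(6) = 3·(-362) - 5 = -1091
R(7) = 3·(-1091) - 5 = -3278

-3278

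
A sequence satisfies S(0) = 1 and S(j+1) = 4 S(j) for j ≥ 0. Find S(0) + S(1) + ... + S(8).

S(1) = 4(1) = 4
S(2) = 4(4) = 16
S(3) = 4(16) = 64
S(4) = 4(64) = 256
S(5) = 4(256) = 1024
S(6) = 4(1024) = 4096
S(7) = 4(4096) = 16384
S(8) = 4(16384) = 65536
Sum = 1 + 4 + 16 + 64 + 256 + 1024 + 4096 + 16384 + 65536 = 87381

87381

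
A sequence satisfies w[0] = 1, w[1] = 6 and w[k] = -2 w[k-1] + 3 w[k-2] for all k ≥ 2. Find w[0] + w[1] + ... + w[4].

-65

w[2] = -2(6) + 3(1) = -9
w[3] = -2(-9) + 3(6) = 36
w[4] = -2(36) + 3(-9) = -99
Sum = 1 + 6 + (-9) + 36 + (-99) = -65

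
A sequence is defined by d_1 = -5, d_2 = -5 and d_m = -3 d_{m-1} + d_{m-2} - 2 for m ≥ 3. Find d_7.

1087

d_3 = -3·(-5) + (-5) - 2 = 8
d_4 = -3·8 + (-5) - 2 = -31
d_5 = -3·(-31) + 8 - 2 = 99
d_6 = -3·99 + (-31) - 2 = -330
d_7 = -3·(-330) + 99 - 2 = 1087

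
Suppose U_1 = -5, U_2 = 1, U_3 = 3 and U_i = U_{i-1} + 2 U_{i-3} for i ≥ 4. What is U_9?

U_4 = 3 + 2·(-5) = -7
U_5 = (-7) + 2·1 = -5
U_6 = (-5) + 2·3 = 1
U_7 = 1 + 2·(-7) = -13
U_8 = (-13) + 2·(-5) = -23
U_9 = (-23) + 2·1 = -21

-21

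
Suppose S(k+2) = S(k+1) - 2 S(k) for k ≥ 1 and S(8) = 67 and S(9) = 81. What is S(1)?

-6

Rearranging, S(k-2) = (S(k) - S(k-1)) / -2.
S(7) = (81 - 67) / -2 = 14/-2 = -7
S(6) = (67 - (-7)) / -2 = 74/-2 = -37
S(5) = (-7 - (-37)) / -2 = 30/-2 = -15
S(4) = (-37 - (-15)) / -2 = -22/-2 = 11
S(3) = (-15 - 11) / -2 = -26/-2 = 13
S(2) = (11 - 13) / -2 = -2/-2 = 1
S(1) = (13 - 1) / -2 = 12/-2 = -6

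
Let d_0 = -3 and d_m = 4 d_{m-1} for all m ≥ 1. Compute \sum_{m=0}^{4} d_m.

-1023

d_1 = 4*(-3) = -12
d_2 = 4*(-12) = -48
d_3 = 4*(-48) = -192
d_4 = 4*(-192) = -768
Sum = (-3) + (-12) + (-48) + (-192) + (-768) = -1023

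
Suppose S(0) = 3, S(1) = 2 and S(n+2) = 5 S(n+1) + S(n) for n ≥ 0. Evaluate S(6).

S(2) = 5*2 + 3 = 13
S(3) = 5*13 + 2 = 67
S(4) = 5*67 + 13 = 348
S(5) = 5*348 + 67 = 1807
S(6) = 5*1807 + 348 = 9383

9383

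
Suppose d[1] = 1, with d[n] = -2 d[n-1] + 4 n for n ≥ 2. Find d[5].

-12

d[2] = -2(1) + 8 = 6
d[3] = -2(6) + 12 = 0
d[4] = -2(0) + 16 = 16
d[5] = -2(16) + 20 = -12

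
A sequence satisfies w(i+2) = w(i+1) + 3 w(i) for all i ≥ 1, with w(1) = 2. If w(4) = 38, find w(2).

Let w(2) = y.
w(3) = 6 + y
w(4) = 6 + 4y
So 6 + 4y = 38, giving y = 8.

8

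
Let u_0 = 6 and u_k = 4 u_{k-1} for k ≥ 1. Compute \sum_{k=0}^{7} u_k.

u_1 = 4*6 = 24
u_2 = 4*24 = 96
u_3 = 4*96 = 384
u_4 = 4*384 = 1536
u_5 = 4*1536 = 6144
u_6 = 4*6144 = 24576
u_7 = 4*24576 = 98304
Sum = 6 + 24 + 96 + 384 + 1536 + 6144 + 24576 + 98304 = 131070

131070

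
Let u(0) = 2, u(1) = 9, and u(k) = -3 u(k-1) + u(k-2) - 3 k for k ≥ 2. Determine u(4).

u(2) = -3·9 + 2 - 6 = -31
u(3) = -3·(-31) + 9 - 9 = 93
u(4) = -3·93 + (-31) - 12 = -322

-322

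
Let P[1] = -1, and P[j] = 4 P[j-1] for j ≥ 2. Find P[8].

P[2] = 4*(-1) = -4
P[3] = 4*(-4) = -16
P[4] = 4*(-16) = -64
P[5] = 4*(-64) = -256
P[6] = 4*(-256) = -1024
P[7] = 4*(-1024) = -4096
P[8] = 4*(-4096) = -16384

-16384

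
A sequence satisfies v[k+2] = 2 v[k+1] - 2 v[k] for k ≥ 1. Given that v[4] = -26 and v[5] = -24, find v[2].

Rearranging, v[k-2] = (v[k] - 2 v[k-1]) / -2.
v[3] = (-24 - 2(-26)) / -2 = 28/-2 = -14
v[2] = (-26 - 2(-14)) / -2 = 2/-2 = -1

-1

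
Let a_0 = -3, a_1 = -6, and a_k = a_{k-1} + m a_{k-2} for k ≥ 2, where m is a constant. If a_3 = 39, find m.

a_2 = -6 - 3m
a_3 = -6 - 9m
So -6 - 9m = 39, giving m = -5.

-5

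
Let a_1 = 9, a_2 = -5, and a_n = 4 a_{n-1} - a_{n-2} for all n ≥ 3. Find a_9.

a_3 = 4·(-5) - 9 = -29
a_4 = 4·(-29) - (-5) = -111
a_5 = 4·(-111) - (-29) = -415
a_6 = 4·(-415) - (-111) = -1549
a_7 = 4·(-1549) - (-415) = -5781
a_8 = 4·(-5781) - (-1549) = -21575
a_9 = 4·(-21575) - (-5781) = -80519

-80519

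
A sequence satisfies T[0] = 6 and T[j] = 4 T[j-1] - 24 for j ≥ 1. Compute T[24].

The fixed point is -24/(1 - 4) = 8, so T[j] - 8 = 4(T[j-1] - 8).
Hence T[j] = -2·4^j + 8.
T[24] = -2·4^{24} + 8 = -2·281474976710656 + 8 = -562949953421304.

-562949953421304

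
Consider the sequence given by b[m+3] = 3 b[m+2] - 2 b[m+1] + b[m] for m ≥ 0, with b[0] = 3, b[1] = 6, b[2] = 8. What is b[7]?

b[3] = 3(8) - 2(6) + 3 = 15
b[4] = 3(15) - 2(8) + 6 = 35
b[5] = 3(35) - 2(15) + 8 = 83
b[6] = 3(83) - 2(35) + 15 = 194
b[7] = 3(194) - 2(83) + 35 = 451

451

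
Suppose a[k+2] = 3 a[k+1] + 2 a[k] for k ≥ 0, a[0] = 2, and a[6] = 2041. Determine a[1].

3

Let a[1] = v.
a[2] = 4 + 3v
a[3] = 12 + 11v
a[4] = 44 + 39v
a[5] = 156 + 139v
a[6] = 556 + 495v
So 556 + 495v = 2041, giving v = 3.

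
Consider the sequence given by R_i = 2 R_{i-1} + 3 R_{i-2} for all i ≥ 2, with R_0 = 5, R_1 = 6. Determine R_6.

2007

R_2 = 2·6 + 3·5 = 27
R_3 = 2·27 + 3·6 = 72
R_4 = 2·72 + 3·27 = 225
R_5 = 2·225 + 3·72 = 666
R_6 = 2·666 + 3·225 = 2007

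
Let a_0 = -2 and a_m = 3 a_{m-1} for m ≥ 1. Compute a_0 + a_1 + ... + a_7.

a_1 = 3·(-2) = -6
a_2 = 3·(-6) = -18
a_3 = 3·(-18) = -54
a_4 = 3·(-54) = -162
a_5 = 3·(-162) = -486
a_6 = 3·(-486) = -1458
a_7 = 3·(-1458) = -4374
Sum = (-2) + (-6) + (-18) + (-54) + (-162) + (-486) + (-1458) + (-4374) = -6560

-6560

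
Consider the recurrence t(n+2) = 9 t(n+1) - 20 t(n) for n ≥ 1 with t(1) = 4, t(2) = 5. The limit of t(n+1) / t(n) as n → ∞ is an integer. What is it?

5

The characteristic equation is r^2 - 9r + 20 = 0, which factors as (r - 5)(r - 4) = 0.
So the roots are 5 and 4. Since |5| > |4| and the coefficient of 5^n is non-zero, the ratio tends to 5.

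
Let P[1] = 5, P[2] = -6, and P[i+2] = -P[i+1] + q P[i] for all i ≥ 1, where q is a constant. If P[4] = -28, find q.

P[3] = 6 + 5q
P[4] = -6 - 11q
So -6 - 11q = -28, giving q = 2.

2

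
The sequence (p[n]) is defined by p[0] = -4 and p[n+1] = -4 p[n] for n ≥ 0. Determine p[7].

p[1] = -4·(-4) = 16
p[2] = -4·16 = -64
p[3] = -4·(-64) = 256
p[4] = -4·256 = -1024
p[5] = -4·(-1024) = 4096
p[6] = -4·4096 = -16384
p[7] = -4·(-16384) = 65536

65536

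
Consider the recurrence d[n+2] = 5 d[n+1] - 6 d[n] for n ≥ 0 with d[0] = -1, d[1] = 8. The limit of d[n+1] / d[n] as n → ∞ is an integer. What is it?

The characteristic equation is r^2 - 5r + 6 = 0, which factors as (r - 3)(r - 2) = 0.
So the roots are 3 and 2. Since |3| > |2| and the coefficient of 3^n is non-zero, the ratio tends to 3.

3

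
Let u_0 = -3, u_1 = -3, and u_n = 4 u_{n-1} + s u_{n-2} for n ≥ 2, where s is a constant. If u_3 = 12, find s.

-4

u_2 = -12 - 3s
u_3 = -48 - 15s
So -48 - 15s = 12, giving s = -4.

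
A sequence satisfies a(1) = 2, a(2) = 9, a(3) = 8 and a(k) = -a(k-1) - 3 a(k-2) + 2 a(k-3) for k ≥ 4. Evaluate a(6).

a(4) = -8 - 3*9 + 2*2 = -31
a(5) = -(-31) - 3*8 + 2*9 = 25
a(6) = -25 - 3*(-31) + 2*8 = 84

84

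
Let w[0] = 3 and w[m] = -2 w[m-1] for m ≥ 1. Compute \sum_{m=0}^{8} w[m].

w[1] = -2·3 = -6
w[2] = -2·(-6) = 12
w[3] = -2·12 = -24
w[4] = -2·(-24) = 48
w[5] = -2·48 = -96
w[6] = -2·(-96) = 192
w[7] = -2·192 = -384
w[8] = -2·(-384) = 768
Sum = 3 + (-6) + 12 + (-24) + 48 + (-96) + 192 + (-384) + 768 = 513

513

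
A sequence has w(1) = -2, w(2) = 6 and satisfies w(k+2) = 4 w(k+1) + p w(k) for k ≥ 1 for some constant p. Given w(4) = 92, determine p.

w(3) = 24 - 2p
w(4) = 96 - 2p
So 96 - 2p = 92, giving p = 2.

2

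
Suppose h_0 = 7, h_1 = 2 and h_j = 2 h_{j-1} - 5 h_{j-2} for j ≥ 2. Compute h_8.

h_2 = 2(2) - 5(7) = -31
h_3 = 2(-31) - 5(2) = -72
h_4 = 2(-72) - 5(-31) = 11
h_5 = 2(11) - 5(-72) = 382
h_6 = 2(382) - 5(11) = 709
h_7 = 2(709) - 5(382) = -492
h_8 = 2(-492) - 5(709) = -4529

-4529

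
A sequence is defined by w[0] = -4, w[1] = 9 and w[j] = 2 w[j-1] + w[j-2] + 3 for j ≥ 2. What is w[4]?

w[2] = 2·9 + (-4) + 3 = 17
w[3] = 2·17 + 9 + 3 = 46
w[4] = 2·46 + 17 + 3 = 112

112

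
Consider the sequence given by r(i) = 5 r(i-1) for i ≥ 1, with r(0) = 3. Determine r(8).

r(1) = 5(3) = 15
r(2) = 5(15) = 75
r(3) = 5(75) = 375
r(4) = 5(375) = 1875
r(5) = 5(1875) = 9375
r(6) = 5(9375) = 46875
r(7) = 5(46875) = 234375
r(8) = 5(234375) = 1171875

1171875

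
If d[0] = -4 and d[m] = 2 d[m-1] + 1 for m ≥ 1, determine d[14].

-49153

The fixed point is 1/(1 - 2) = -1, so d[m] + 1 = 2(d[m-1] + 1).
Hence d[m] = -3·2^m - 1.
d[14] = -3·2^{14} - 1 = -3·16384 - 1 = -49153.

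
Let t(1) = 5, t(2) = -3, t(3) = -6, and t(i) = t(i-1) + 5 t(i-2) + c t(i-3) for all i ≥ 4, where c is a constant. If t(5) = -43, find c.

4

t(4) = -21 + 5c
t(5) = -51 + 2c
So -51 + 2c = -43, giving c = 4.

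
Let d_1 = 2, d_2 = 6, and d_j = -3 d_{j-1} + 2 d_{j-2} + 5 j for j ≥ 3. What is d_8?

3243

d_3 = -3*6 + 2*2 + 15 = 1
d_4 = -3*1 + 2*6 + 20 = 29
d_5 = -3*29 + 2*1 + 25 = -60
d_6 = -3*(-60) + 2*29 + 30 = 268
d_7 = -3*268 + 2*(-60) + 35 = -889
d_8 = -3*(-889) + 2*268 + 40 = 3243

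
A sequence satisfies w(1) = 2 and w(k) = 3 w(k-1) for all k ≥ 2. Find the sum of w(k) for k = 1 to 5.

242

w(2) = 3·2 = 6
w(3) = 3·6 = 18
w(4) = 3·18 = 54
w(5) = 3·54 = 162
Sum = 2 + 6 + 18 + 54 + 162 = 242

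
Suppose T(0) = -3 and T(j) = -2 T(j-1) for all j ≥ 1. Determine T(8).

T(1) = -2*(-3) = 6
T(2) = -2*6 = -12
T(3) = -2*(-12) = 24
T(4) = -2*24 = -48
T(5) = -2*(-48) = 96
T(6) = -2*96 = -192
T(7) = -2*(-192) = 384
T(8) = -2*384 = -768

-768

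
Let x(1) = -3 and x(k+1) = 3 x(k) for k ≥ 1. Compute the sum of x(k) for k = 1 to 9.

x(2) = 3·(-3) = -9
x(3) = 3·(-9) = -27
x(4) = 3·(-27) = -81
x(5) = 3·(-81) = -243
x(6) = 3·(-243) = -729
x(7) = 3·(-729) = -2187
x(8) = 3·(-2187) = -6561
x(9) = 3·(-6561) = -19683
Sum = (-3) + (-9) + (-27) + (-81) + (-243) + (-729) + (-2187) + (-6561) + (-19683) = -29523

-29523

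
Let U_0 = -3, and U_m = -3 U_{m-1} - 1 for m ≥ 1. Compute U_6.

-2005

U_1 = -3·(-3) - 1 = 8
U_2 = -3·8 - 1 = -25
U_3 = -3·(-25) - 1 = 74
U_4 = -3·74 - 1 = -223
U_5 = -3·(-223) - 1 = 668
U_6 = -3·668 - 1 = -2005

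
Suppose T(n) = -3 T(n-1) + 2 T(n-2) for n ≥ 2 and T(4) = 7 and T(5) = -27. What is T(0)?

-5

Rearranging, T(n-2) = (T(n) + 3 T(n-1)) / 2.
T(3) = (-27 + 3(7)) / 2 = -6/2 = -3
T(2) = (7 + 3(-3)) / 2 = -2/2 = -1
T(1) = (-3 + 3(-1)) / 2 = -6/2 = -3
T(0) = (-1 + 3(-3)) / 2 = -10/2 = -5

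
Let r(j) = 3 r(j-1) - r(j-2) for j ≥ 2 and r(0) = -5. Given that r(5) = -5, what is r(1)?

-2

Let r(1) = w.
r(2) = 5 + 3w
r(3) = 15 + 8w
r(4) = 40 + 21w
r(5) = 105 + 55w
So 105 + 55w = -5, giving w = -2.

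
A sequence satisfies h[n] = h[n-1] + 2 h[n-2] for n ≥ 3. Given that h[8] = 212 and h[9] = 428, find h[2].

Rearranging, h[n-2] = (h[n] - h[n-1]) / 2.
h[7] = (428 - 212) / 2 = 216/2 = 108
h[6] = (212 - 108) / 2 = 104/2 = 52
h[5] = (108 - 52) / 2 = 56/2 = 28
h[4] = (52 - 28) / 2 = 24/2 = 12
h[3] = (28 - 12) / 2 = 16/2 = 8
h[2] = (12 - 8) / 2 = 4/2 = 2

2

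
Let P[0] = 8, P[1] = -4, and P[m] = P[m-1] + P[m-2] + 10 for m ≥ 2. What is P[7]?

212

P[2] = (-4) + 8 + 10 = 14
P[3] = 14 + (-4) + 10 = 20
P[4] = 20 + 14 + 10 = 44
P[5] = 44 + 20 + 10 = 74
P[6] = 74 + 44 + 10 = 128
P[7] = 128 + 74 + 10 = 212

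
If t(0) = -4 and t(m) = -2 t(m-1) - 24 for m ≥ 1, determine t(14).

65528

The fixed point is -24/(1 + 2) = -8, so t(m) + 8 = -2(t(m-1) + 8).
Hence t(m) = 4·(-2)^m - 8.
t(14) = 4·(-2)^{14} - 8 = 4·16384 - 8 = 65528.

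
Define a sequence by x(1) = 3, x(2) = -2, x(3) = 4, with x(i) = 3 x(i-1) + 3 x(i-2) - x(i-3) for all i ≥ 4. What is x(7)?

288

x(4) = 3*4 + 3*(-2) - 3 = 3
x(5) = 3*3 + 3*4 - (-2) = 23
x(6) = 3*23 + 3*3 - 4 = 74
x(7) = 3*74 + 3*23 - 3 = 288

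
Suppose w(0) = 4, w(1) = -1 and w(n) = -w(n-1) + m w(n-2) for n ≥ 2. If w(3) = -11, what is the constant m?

2

w(2) = 1 + 4m
w(3) = -1 - 5m
So -1 - 5m = -11, giving m = 2.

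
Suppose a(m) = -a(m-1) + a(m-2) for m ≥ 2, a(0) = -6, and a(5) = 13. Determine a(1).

Let a(1) = v.
a(2) = -6 - v
a(3) = 6 + 2v
a(4) = -12 - 3v
a(5) = 18 + 5v
So 18 + 5v = 13, giving v = -1.

-1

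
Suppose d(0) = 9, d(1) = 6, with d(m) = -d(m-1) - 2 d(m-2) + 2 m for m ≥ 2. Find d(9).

d(2) = -6 - 2(9) + 4 = -20
d(3) = -(-20) - 2(6) + 6 = 14
d(4) = -14 - 2(-20) + 8 = 34
d(5) = -34 - 2(14) + 10 = -52
d(6) = -(-52) - 2(34) + 12 = -4
d(7) = -(-4) - 2(-52) + 14 = 122
d(8) = -122 - 2(-4) + 16 = -98
d(9) = -(-98) - 2(122) + 18 = -128

-128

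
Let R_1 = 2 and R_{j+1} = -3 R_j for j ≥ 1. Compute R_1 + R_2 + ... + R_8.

R_2 = -3(2) = -6
R_3 = -3(-6) = 18
R_4 = -3(18) = -54
R_5 = -3(-54) = 162
R_6 = -3(162) = -486
R_7 = -3(-486) = 1458
R_8 = -3(1458) = -4374
Sum = 2 + (-6) + 18 + (-54) + 162 + (-486) + 1458 + (-4374) = -3280

-3280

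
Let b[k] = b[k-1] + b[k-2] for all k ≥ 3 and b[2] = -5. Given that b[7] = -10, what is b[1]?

Let b[1] = x.
b[3] = -5 + x
b[4] = -10 + x
b[5] = -15 + 2x
b[6] = -25 + 3x
b[7] = -40 + 5x
So -40 + 5x = -10, giving x = 6.

6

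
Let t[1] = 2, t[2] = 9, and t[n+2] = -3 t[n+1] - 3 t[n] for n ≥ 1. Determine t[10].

-1944

t[3] = -3·9 - 3·2 = -33
t[4] = -3·(-33) - 3·9 = 72
t[5] = -3·72 - 3·(-33) = -117
t[6] = -3·(-117) - 3·72 = 135
t[7] = -3·135 - 3·(-117) = -54
t[8] = -3·(-54) - 3·135 = -243
t[9] = -3·(-243) - 3·(-54) = 891
t[10] = -3·891 - 3·(-243) = -1944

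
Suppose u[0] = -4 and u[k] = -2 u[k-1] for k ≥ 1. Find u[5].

u[1] = -2·(-4) = 8
u[2] = -2·8 = -16
u[3] = -2·(-16) = 32
u[4] = -2·32 = -64
u[5] = -2·(-64) = 128

128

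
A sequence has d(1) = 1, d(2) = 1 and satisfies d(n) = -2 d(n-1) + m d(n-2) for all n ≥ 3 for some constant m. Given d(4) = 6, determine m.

-2

d(3) = -2 + m
d(4) = 4 - m
So 4 - m = 6, giving m = -2.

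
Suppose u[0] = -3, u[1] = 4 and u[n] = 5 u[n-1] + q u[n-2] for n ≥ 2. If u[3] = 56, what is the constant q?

4

u[2] = 20 - 3q
u[3] = 100 - 11q
So 100 - 11q = 56, giving q = 4.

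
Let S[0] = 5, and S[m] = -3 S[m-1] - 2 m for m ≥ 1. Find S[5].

-1309

S[1] = -3(5) - 2 = -17
S[2] = -3(-17) - 4 = 47
S[3] = -3(47) - 6 = -147
S[4] = -3(-147) - 8 = 433
S[5] = -3(433) - 10 = -1309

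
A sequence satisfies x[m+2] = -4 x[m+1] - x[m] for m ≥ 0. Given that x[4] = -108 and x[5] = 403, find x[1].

3

Rearranging, x[m-2] = -(x[m] + 4 x[m-1]).
x[3] = -(403 + 4*(-108)) = 29
x[2] = -(-108 + 4*29) = -8
x[1] = -(29 + 4*(-8)) = 3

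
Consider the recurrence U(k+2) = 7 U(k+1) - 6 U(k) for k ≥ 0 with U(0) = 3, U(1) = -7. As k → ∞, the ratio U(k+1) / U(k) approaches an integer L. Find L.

6

The characteristic equation is r^2 - 7r + 6 = 0, which factors as (r - 6)(r - 1) = 0.
So the roots are 6 and 1. Since |6| > |1| and the coefficient of 6^k is non-zero, the ratio tends to 6.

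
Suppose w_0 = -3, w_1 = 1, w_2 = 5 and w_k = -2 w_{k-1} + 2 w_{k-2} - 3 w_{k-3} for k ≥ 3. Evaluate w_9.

w_3 = -2(5) + 2(1) - 3(-3) = 1
w_4 = -2(1) + 2(5) - 3(1) = 5
w_5 = -2(5) + 2(1) - 3(5) = -23
w_6 = -2(-23) + 2(5) - 3(1) = 53
w_7 = -2(53) + 2(-23) - 3(5) = -167
w_8 = -2(-167) + 2(53) - 3(-23) = 509
w_9 = -2(509) + 2(-167) - 3(53) = -1511

-1511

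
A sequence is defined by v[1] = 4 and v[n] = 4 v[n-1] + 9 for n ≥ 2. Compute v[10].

v[2] = 4*4 + 9 = 25
v[3] = 4*25 + 9 = 109
v[4] = 4*109 + 9 = 445
v[5] = 4*445 + 9 = 1789
v[6] = 4*1789 + 9 = 7165
v[7] = 4*7165 + 9 = 28669
v[8] = 4*28669 + 9 = 114685
v[9] = 4*114685 + 9 = 458749
v[10] = 4*458749 + 9 = 1835005

1835005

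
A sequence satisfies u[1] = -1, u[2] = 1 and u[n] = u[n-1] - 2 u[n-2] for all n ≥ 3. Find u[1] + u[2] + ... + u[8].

u[3] = 1 - 2*(-1) = 3
u[4] = 3 - 2*1 = 1
u[5] = 1 - 2*3 = -5
u[6] = (-5) - 2*1 = -7
u[7] = (-7) - 2*(-5) = 3
u[8] = 3 - 2*(-7) = 17
Sum = (-1) + 1 + 3 + 1 + (-5) + (-7) + 3 + 17 = 12

12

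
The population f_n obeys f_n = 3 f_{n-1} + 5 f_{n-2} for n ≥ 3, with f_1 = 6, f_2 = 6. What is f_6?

3156

f_3 = 3(6) + 5(6) = 48
f_4 = 3(48) + 5(6) = 174
f_5 = 3(174) + 5(48) = 762
f_6 = 3(762) + 5(174) = 3156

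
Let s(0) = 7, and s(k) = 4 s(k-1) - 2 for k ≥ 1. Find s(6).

s(1) = 4·7 - 2 = 26
s(2) = 4·26 - 2 = 102
s(3) = 4·102 - 2 = 406
s(4) = 4·406 - 2 = 1622
s(5) = 4·1622 - 2 = 6486
s(6) = 4·6486 - 2 = 25942

25942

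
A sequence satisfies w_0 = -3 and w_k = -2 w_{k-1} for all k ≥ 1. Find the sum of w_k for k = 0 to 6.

-129

w_1 = -2·(-3) = 6
w_2 = -2·6 = -12
w_3 = -2·(-12) = 24
w_4 = -2·24 = -48
w_5 = -2·(-48) = 96
w_6 = -2·96 = -192
Sum = (-3) + 6 + (-12) + 24 + (-48) + 96 + (-192) = -129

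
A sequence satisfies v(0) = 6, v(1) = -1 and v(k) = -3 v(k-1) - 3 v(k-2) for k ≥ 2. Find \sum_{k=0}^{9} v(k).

-934

v(2) = -3(-1) - 3(6) = -15
v(3) = -3(-15) - 3(-1) = 48
v(4) = -3(48) - 3(-15) = -99
v(5) = -3(-99) - 3(48) = 153
v(6) = -3(153) - 3(-99) = -162
v(7) = -3(-162) - 3(153) = 27
v(8) = -3(27) - 3(-162) = 405
v(9) = -3(405) - 3(27) = -1296
Sum = 6 + (-1) + (-15) + 48 + (-99) + 153 + (-162) + 27 + 405 + (-1296) = -934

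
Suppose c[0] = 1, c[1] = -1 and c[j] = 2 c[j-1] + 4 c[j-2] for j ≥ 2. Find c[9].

2048

c[2] = 2(-1) + 4(1) = 2
c[3] = 2(2) + 4(-1) = 0
c[4] = 2(0) + 4(2) = 8
c[5] = 2(8) + 4(0) = 16
c[6] = 2(16) + 4(8) = 64
c[7] = 2(64) + 4(16) = 192
c[8] = 2(192) + 4(64) = 640
c[9] = 2(640) + 4(192) = 2048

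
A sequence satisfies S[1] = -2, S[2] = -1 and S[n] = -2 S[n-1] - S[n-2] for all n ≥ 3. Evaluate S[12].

S[3] = -2·(-1) - (-2) = 4
S[4] = -2·4 - (-1) = -7
S[5] = -2·(-7) - 4 = 10
S[6] = -2·10 - (-7) = -13
S[7] = -2·(-13) - 10 = 16
S[8] = -2·16 - (-13) = -19
S[9] = -2·(-19) - 16 = 22
S[10] = -2·22 - (-19) = -25
S[11] = -2·(-25) - 22 = 28
S[12] = -2·28 - (-25) = -31

-31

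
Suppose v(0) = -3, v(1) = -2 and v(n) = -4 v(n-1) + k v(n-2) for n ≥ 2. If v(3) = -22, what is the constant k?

1

v(2) = 8 - 3k
v(3) = -32 + 10k
So -32 + 10k = -22, giving k = 1.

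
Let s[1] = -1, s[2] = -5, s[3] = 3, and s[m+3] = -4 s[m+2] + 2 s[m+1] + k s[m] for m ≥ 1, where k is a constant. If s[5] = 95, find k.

s[4] = -22 - k
s[5] = 94 - k
So 94 - k = 95, giving k = -1.

-1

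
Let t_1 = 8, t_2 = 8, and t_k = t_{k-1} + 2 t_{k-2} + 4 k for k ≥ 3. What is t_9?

t_3 = 8 + 2·8 + 12 = 36
t_4 = 36 + 2·8 + 16 = 68
t_5 = 68 + 2·36 + 20 = 160
t_6 = 160 + 2·68 + 24 = 320
t_7 = 320 + 2·160 + 28 = 668
t_8 = 668 + 2·320 + 32 = 1340
t_9 = 1340 + 2·668 + 36 = 2712

2712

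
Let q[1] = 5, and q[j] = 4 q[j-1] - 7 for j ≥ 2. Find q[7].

q[2] = 4*5 - 7 = 13
q[3] = 4*13 - 7 = 45
q[4] = 4*45 - 7 = 173
q[5] = 4*173 - 7 = 685
q[6] = 4*685 - 7 = 2733
q[7] = 4*2733 - 7 = 10925

10925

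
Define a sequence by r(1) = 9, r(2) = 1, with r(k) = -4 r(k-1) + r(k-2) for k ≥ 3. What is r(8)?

-6155

r(3) = -4*1 + 9 = 5
r(4) = -4*5 + 1 = -19
r(5) = -4*(-19) + 5 = 81
r(6) = -4*81 + (-19) = -343
r(7) = -4*(-343) + 81 = 1453
r(8) = -4*1453 + (-343) = -6155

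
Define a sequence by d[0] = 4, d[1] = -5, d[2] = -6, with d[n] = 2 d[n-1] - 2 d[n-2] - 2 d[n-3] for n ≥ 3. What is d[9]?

-472

d[3] = 2(-6) - 2(-5) - 2(4) = -10
d[4] = 2(-10) - 2(-6) - 2(-5) = 2
d[5] = 2(2) - 2(-10) - 2(-6) = 36
d[6] = 2(36) - 2(2) - 2(-10) = 88
d[7] = 2(88) - 2(36) - 2(2) = 100
d[8] = 2(100) - 2(88) - 2(36) = -48
d[9] = 2(-48) - 2(100) - 2(88) = -472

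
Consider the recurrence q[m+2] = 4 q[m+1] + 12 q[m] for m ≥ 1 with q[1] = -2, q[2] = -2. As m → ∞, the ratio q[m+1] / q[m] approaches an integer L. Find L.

6

The characteristic equation is r^2 - 4r - 12 = 0, which factors as (r - 6)(r + 2) = 0.
So the roots are 6 and -2. Since |6| > |-2| and the coefficient of 6^m is non-zero, the ratio tends to 6.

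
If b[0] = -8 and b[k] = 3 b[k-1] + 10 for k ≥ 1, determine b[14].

The fixed point is 10/(1 - 3) = -5, so b[k] + 5 = 3(b[k-1] + 5).
Hence b[k] = -3·3^k - 5.
b[14] = -3·3^{14} - 5 = -3·4782969 - 5 = -14348912.

-14348912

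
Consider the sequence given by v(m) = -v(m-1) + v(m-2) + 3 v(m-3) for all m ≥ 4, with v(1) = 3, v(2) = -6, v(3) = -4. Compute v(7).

v(4) = -(-4) + (-6) + 3·3 = 7
v(5) = -7 + (-4) + 3·(-6) = -29
v(6) = -(-29) + 7 + 3·(-4) = 24
v(7) = -24 + (-29) + 3·7 = -32

-32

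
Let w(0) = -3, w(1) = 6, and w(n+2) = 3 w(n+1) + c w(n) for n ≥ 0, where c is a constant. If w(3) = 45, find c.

3

w(2) = 18 - 3c
w(3) = 54 - 3c
So 54 - 3c = 45, giving c = 3.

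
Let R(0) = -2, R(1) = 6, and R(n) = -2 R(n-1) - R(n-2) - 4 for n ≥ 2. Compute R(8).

R(2) = -2*6 - (-2) - 4 = -14
R(3) = -2*(-14) - 6 - 4 = 18
R(4) = -2*18 - (-14) - 4 = -26
R(5) = -2*(-26) - 18 - 4 = 30
R(6) = -2*30 - (-26) - 4 = -38
R(7) = -2*(-38) - 30 - 4 = 42
R(8) = -2*42 - (-38) - 4 = -50

-50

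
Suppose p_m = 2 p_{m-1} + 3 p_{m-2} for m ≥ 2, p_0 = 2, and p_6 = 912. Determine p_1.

3

Let p_1 = x.
p_2 = 6 + 2x
p_3 = 12 + 7x
p_4 = 42 + 20x
p_5 = 120 + 61x
p_6 = 366 + 182x
So 366 + 182x = 912, giving x = 3.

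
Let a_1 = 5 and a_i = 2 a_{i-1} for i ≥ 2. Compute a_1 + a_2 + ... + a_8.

a_2 = 2*5 = 10
a_3 = 2*10 = 20
a_4 = 2*20 = 40
a_5 = 2*40 = 80
a_6 = 2*80 = 160
a_7 = 2*160 = 320
a_8 = 2*320 = 640
Sum = 5 + 10 + 20 + 40 + 80 + 160 + 320 + 640 = 1275

1275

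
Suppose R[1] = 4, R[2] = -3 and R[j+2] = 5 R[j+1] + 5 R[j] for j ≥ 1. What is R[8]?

14625

R[3] = 5(-3) + 5(4) = 5
R[4] = 5(5) + 5(-3) = 10
R[5] = 5(10) + 5(5) = 75
R[6] = 5(75) + 5(10) = 425
R[7] = 5(425) + 5(75) = 2500
R[8] = 5(2500) + 5(425) = 14625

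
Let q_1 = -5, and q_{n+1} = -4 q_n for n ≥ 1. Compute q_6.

q_2 = -4(-5) = 20
q_3 = -4(20) = -80
q_4 = -4(-80) = 320
q_5 = -4(320) = -1280
q_6 = -4(-1280) = 5120

5120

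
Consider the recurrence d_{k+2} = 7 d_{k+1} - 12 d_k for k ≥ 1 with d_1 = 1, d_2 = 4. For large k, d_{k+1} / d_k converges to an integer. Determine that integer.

The characteristic equation is r^2 - 7r + 12 = 0, which factors as (r - 4)(r - 3) = 0.
So the roots are 4 and 3. Since |4| > |3| and the coefficient of 4^k is non-zero, the ratio tends to 4.

4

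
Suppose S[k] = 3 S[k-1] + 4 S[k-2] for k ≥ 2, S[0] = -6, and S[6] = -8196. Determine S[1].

-4

Let S[1] = x.
S[2] = -24 + 3x
S[3] = -72 + 13x
S[4] = -312 + 51x
S[5] = -1224 + 205x
S[6] = -4920 + 819x
So -4920 + 819x = -8196, giving x = -4.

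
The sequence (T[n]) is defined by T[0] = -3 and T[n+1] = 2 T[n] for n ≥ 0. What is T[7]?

-384

T[1] = 2*(-3) = -6
T[2] = 2*(-6) = -12
T[3] = 2*(-12) = -24
T[4] = 2*(-24) = -48
T[5] = 2*(-48) = -96
T[6] = 2*(-96) = -192
T[7] = 2*(-192) = -384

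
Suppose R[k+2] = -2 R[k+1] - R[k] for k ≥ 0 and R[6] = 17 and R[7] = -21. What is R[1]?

Rearranging, R[k-2] = -(R[k] + 2 R[k-1]).
R[5] = -(-21 + 2*17) = -13
R[4] = -(17 + 2*(-13)) = 9
R[3] = -(-13 + 2*9) = -5
R[2] = -(9 + 2*(-5)) = 1
R[1] = -(-5 + 2*1) = 3

3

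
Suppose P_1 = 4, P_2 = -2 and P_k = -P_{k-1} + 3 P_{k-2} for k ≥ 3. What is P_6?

-122

P_3 = -(-2) + 3(4) = 14
P_4 = -14 + 3(-2) = -20
P_5 = -(-20) + 3(14) = 62
P_6 = -62 + 3(-20) = -122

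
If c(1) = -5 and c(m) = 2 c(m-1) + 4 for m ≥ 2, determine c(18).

-131076

The fixed point is 4/(1 - 2) = -4, so c(m) + 4 = 2(c(m-1) + 4).
Hence c(m) = -1·2^{m-1} - 4.
c(18) = -1·2^{17} - 4 = -1·131072 - 4 = -131076.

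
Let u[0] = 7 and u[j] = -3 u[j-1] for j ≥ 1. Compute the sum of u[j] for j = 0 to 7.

u[1] = -3·7 = -21
u[2] = -3·(-21) = 63
u[3] = -3·63 = -189
u[4] = -3·(-189) = 567
u[5] = -3·567 = -1701
u[6] = -3·(-1701) = 5103
u[7] = -3·5103 = -15309
Sum = 7 + (-21) + 63 + (-189) + 567 + (-1701) + 5103 + (-15309) = -11480

-11480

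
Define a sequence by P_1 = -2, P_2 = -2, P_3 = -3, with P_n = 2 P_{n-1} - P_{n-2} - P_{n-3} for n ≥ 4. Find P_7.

15

P_4 = 2·(-3) - (-2) - (-2) = -2
P_5 = 2·(-2) - (-3) - (-2) = 1
P_6 = 2·1 - (-2) - (-3) = 7
P_7 = 2·7 - 1 - (-2) = 15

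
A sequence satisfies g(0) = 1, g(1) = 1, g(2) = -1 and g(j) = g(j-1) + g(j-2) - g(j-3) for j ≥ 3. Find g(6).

g(3) = (-1) + 1 - 1 = -1
g(4) = (-1) + (-1) - 1 = -3
g(5) = (-3) + (-1) - (-1) = -3
g(6) = (-3) + (-3) - (-1) = -5

-5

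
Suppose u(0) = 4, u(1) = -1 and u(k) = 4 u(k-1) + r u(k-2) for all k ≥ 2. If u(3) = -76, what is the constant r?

-4

u(2) = -4 + 4r
u(3) = -16 + 15r
So -16 + 15r = -76, giving r = -4.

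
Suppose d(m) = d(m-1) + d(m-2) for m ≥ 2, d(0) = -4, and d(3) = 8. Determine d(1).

6

Let d(1) = z.
d(2) = -4 + z
d(3) = -4 + 2z
So -4 + 2z = 8, giving z = 6.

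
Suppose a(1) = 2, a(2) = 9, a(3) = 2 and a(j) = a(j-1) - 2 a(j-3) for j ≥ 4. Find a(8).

a(4) = 2 - 2*2 = -2
a(5) = (-2) - 2*9 = -20
a(6) = (-20) - 2*2 = -24
a(7) = (-24) - 2*(-2) = -20
a(8) = (-20) - 2*(-20) = 20

20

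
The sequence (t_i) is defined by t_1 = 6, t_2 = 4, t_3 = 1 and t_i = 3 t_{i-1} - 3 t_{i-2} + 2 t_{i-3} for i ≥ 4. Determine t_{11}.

t_4 = 3(1) - 3(4) + 2(6) = 3
t_5 = 3(3) - 3(1) + 2(4) = 14
t_6 = 3(14) - 3(3) + 2(1) = 35
t_7 = 3(35) - 3(14) + 2(3) = 69
t_8 = 3(69) - 3(35) + 2(14) = 130
t_9 = 3(130) - 3(69) + 2(35) = 253
t_{10} = 3(253) - 3(130) + 2(69) = 507
t_{11} = 3(507) - 3(253) + 2(130) = 1022

1022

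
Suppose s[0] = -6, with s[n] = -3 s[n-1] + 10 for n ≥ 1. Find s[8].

s[1] = -3(-6) + 10 = 28
s[2] = -3(28) + 10 = -74
s[3] = -3(-74) + 10 = 232
s[4] = -3(232) + 10 = -686
s[5] = -3(-686) + 10 = 2068
s[6] = -3(2068) + 10 = -6194
s[7] = -3(-6194) + 10 = 18592
s[8] = -3(18592) + 10 = -55766

-55766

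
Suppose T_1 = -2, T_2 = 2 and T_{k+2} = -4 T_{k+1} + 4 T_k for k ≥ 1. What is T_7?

T_3 = -4·2 + 4·(-2) = -16
T_4 = -4·(-16) + 4·2 = 72
T_5 = -4·72 + 4·(-16) = -352
T_6 = -4·(-352) + 4·72 = 1696
T_7 = -4·1696 + 4·(-352) = -8192

-8192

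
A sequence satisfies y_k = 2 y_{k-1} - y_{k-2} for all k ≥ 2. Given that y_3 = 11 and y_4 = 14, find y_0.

2

Rearranging, y_{k-2} = -(y_k - 2 y_{k-1}).
y_2 = -(14 - 2*11) = 8
y_1 = -(11 - 2*8) = 5
y_0 = -(8 - 2*5) = 2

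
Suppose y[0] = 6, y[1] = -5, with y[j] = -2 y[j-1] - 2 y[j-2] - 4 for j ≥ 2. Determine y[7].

-76

y[2] = -2(-5) - 2(6) - 4 = -6
y[3] = -2(-6) - 2(-5) - 4 = 18
y[4] = -2(18) - 2(-6) - 4 = -28
y[5] = -2(-28) - 2(18) - 4 = 16
y[6] = -2(16) - 2(-28) - 4 = 20
y[7] = -2(20) - 2(16) - 4 = -76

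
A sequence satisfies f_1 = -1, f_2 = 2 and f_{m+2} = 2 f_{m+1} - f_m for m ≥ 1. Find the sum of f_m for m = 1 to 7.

56

f_3 = 2*2 - (-1) = 5
f_4 = 2*5 - 2 = 8
f_5 = 2*8 - 5 = 11
f_6 = 2*11 - 8 = 14
f_7 = 2*14 - 11 = 17
Sum = (-1) + 2 + 5 + 8 + 11 + 14 + 17 = 56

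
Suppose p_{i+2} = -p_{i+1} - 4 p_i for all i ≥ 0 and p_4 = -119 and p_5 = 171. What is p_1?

Rearranging, p_{i-2} = (p_i + p_{i-1}) / -4.
p_3 = (171 + (-119)) / -4 = 52/-4 = -13
p_2 = (-119 + (-13)) / -4 = -132/-4 = 33
p_1 = (-13 + 33) / -4 = 20/-4 = -5

-5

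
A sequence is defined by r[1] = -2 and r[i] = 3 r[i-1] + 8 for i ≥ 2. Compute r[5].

r[2] = 3·(-2) + 8 = 2
r[3] = 3·2 + 8 = 14
r[4] = 3·14 + 8 = 50
r[5] = 3·50 + 8 = 158

158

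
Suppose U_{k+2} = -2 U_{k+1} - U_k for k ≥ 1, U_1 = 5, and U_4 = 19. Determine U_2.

Let U_2 = w.
U_3 = -5 - 2w
U_4 = 10 + 3w
So 10 + 3w = 19, giving w = 3.

3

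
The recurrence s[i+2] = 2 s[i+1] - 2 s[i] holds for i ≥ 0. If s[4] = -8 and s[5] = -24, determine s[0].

Rearranging, s[i-2] = (s[i] - 2 s[i-1]) / -2.
s[3] = (-24 - 2(-8)) / -2 = -8/-2 = 4
s[2] = (-8 - 2(4)) / -2 = -16/-2 = 8
s[1] = (4 - 2(8)) / -2 = -12/-2 = 6
s[0] = (8 - 2(6)) / -2 = -4/-2 = 2

2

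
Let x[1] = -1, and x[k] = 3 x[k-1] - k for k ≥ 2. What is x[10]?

-44281

x[2] = 3·(-1) - 2 = -5
x[3] = 3·(-5) - 3 = -18
x[4] = 3·(-18) - 4 = -58
x[5] = 3·(-58) - 5 = -179
x[6] = 3·(-179) - 6 = -543
x[7] = 3·(-543) - 7 = -1636
x[8] = 3·(-1636) - 8 = -4916
x[9] = 3·(-4916) - 9 = -14757
x[10] = 3·(-14757) - 10 = -44281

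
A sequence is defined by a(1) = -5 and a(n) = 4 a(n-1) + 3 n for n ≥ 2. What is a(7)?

a(2) = 4(-5) + 6 = -14
a(3) = 4(-14) + 9 = -47
a(4) = 4(-47) + 12 = -176
a(5) = 4(-176) + 15 = -689
a(6) = 4(-689) + 18 = -2738
a(7) = 4(-2738) + 21 = -10931

-10931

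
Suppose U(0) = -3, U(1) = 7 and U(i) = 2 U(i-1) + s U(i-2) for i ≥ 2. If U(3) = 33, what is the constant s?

5

U(2) = 14 - 3s
U(3) = 28 + s
So 28 + s = 33, giving s = 5.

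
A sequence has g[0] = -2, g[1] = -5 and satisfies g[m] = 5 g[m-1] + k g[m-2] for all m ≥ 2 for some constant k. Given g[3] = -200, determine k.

5

g[2] = -25 - 2k
g[3] = -125 - 15k
So -125 - 15k = -200, giving k = 5.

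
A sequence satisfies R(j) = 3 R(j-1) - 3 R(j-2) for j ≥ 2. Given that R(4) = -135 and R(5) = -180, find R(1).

Rearranging, R(j-2) = (R(j) - 3 R(j-1)) / -3.
R(3) = (-180 - 3·(-135)) / -3 = 225/-3 = -75
R(2) = (-135 - 3·(-75)) / -3 = 90/-3 = -30
R(1) = (-75 - 3·(-30)) / -3 = 15/-3 = -5

-5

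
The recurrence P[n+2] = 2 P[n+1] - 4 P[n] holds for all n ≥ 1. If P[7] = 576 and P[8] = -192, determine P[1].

Rearranging, P[n-2] = (P[n] - 2 P[n-1]) / -4.
P[6] = (-192 - 2·576) / -4 = -1344/-4 = 336
P[5] = (576 - 2·336) / -4 = -96/-4 = 24
P[4] = (336 - 2·24) / -4 = 288/-4 = -72
P[3] = (24 - 2·(-72)) / -4 = 168/-4 = -42
P[2] = (-72 - 2·(-42)) / -4 = 12/-4 = -3
P[1] = (-42 - 2·(-3)) / -4 = -36/-4 = 9

9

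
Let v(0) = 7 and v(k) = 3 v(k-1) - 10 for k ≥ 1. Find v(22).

62762119223

The fixed point is -10/(1 - 3) = 5, so v(k) - 5 = 3(v(k-1) - 5).
Hence v(k) = 2·3^k + 5.
v(22) = 2·3^{22} + 5 = 2·31381059609 + 5 = 62762119223.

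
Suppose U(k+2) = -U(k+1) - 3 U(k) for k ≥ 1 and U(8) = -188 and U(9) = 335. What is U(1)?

Rearranging, U(k-2) = (U(k) + U(k-1)) / -3.
U(7) = (335 + (-188)) / -3 = 147/-3 = -49
U(6) = (-188 + (-49)) / -3 = -237/-3 = 79
U(5) = (-49 + 79) / -3 = 30/-3 = -10
U(4) = (79 + (-10)) / -3 = 69/-3 = -23
U(3) = (-10 + (-23)) / -3 = -33/-3 = 11
U(2) = (-23 + 11) / -3 = -12/-3 = 4
U(1) = (11 + 4) / -3 = 15/-3 = -5

-5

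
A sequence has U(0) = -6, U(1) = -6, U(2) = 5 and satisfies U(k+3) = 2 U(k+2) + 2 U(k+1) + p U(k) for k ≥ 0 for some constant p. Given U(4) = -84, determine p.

U(3) = -2 - 6p
U(4) = 6 - 18p
So 6 - 18p = -84, giving p = 5.

5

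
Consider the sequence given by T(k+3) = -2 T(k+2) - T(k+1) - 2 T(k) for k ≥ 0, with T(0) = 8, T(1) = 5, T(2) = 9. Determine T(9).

T(3) = -2*9 - 5 - 2*8 = -39
T(4) = -2*(-39) - 9 - 2*5 = 59
T(5) = -2*59 - (-39) - 2*9 = -97
T(6) = -2*(-97) - 59 - 2*(-39) = 213
T(7) = -2*213 - (-97) - 2*59 = -447
T(8) = -2*(-447) - 213 - 2*(-97) = 875
T(9) = -2*875 - (-447) - 2*213 = -1729

-1729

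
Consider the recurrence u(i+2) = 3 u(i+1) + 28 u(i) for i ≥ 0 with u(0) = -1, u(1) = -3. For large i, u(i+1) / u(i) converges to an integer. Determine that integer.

The characteristic equation is r^2 - 3r - 28 = 0, which factors as (r - 7)(r + 4) = 0.
So the roots are 7 and -4. Since |7| > |-4| and the coefficient of 7^i is non-zero, the ratio tends to 7.

7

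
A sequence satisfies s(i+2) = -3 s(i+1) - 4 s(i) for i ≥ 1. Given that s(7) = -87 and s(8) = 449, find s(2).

Rearranging, s(i-2) = (s(i) + 3 s(i-1)) / -4.
s(6) = (449 + 3*(-87)) / -4 = 188/-4 = -47
s(5) = (-87 + 3*(-47)) / -4 = -228/-4 = 57
s(4) = (-47 + 3*57) / -4 = 124/-4 = -31
s(3) = (57 + 3*(-31)) / -4 = -36/-4 = 9
s(2) = (-31 + 3*9) / -4 = -4/-4 = 1

1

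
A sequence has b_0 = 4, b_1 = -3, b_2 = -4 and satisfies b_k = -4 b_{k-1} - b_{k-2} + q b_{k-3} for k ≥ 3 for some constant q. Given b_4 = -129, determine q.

b_3 = 19 + 4q
b_4 = -72 - 19q
So -72 - 19q = -129, giving q = 3.

3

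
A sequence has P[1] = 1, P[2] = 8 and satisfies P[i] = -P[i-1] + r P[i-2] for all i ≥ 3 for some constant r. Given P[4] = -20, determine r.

-4

P[3] = -8 + r
P[4] = 8 + 7r
So 8 + 7r = -20, giving r = -4.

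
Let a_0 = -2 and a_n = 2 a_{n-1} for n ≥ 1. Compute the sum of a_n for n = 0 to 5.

-126

a_1 = 2·(-2) = -4
a_2 = 2·(-4) = -8
a_3 = 2·(-8) = -16
a_4 = 2·(-16) = -32
a_5 = 2·(-32) = -64
Sum = (-2) + (-4) + (-8) + (-16) + (-32) + (-64) = -126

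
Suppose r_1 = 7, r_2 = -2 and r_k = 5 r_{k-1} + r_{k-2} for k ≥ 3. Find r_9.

-63983

r_3 = 5(-2) + 7 = -3
r_4 = 5(-3) + (-2) = -17
r_5 = 5(-17) + (-3) = -88
r_6 = 5(-88) + (-17) = -457
r_7 = 5(-457) + (-88) = -2373
r_8 = 5(-2373) + (-457) = -12322
r_9 = 5(-12322) + (-2373) = -63983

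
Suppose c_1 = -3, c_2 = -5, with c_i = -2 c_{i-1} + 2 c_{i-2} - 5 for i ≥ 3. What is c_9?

c_3 = -2·(-5) + 2·(-3) - 5 = -1
c_4 = -2·(-1) + 2·(-5) - 5 = -13
c_5 = -2·(-13) + 2·(-1) - 5 = 19
c_6 = -2·19 + 2·(-13) - 5 = -69
c_7 = -2·(-69) + 2·19 - 5 = 171
c_8 = -2·171 + 2·(-69) - 5 = -485
c_9 = -2·(-485) + 2·171 - 5 = 1307

1307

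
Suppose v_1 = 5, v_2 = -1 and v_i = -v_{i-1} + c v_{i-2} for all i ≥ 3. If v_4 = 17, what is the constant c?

v_3 = 1 + 5c
v_4 = -1 - 6c
So -1 - 6c = 17, giving c = -3.

-3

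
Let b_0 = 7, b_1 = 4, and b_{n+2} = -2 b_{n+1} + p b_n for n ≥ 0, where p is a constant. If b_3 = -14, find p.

3

b_2 = -8 + 7p
b_3 = 16 - 10p
So 16 - 10p = -14, giving p = 3.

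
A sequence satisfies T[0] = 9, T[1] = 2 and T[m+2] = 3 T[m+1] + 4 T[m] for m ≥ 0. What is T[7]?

T[2] = 3(2) + 4(9) = 42
T[3] = 3(42) + 4(2) = 134
T[4] = 3(134) + 4(42) = 570
T[5] = 3(570) + 4(134) = 2246
T[6] = 3(2246) + 4(570) = 9018
T[7] = 3(9018) + 4(2246) = 36038

36038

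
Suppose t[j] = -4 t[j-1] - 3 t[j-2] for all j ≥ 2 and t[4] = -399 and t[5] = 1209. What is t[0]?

1

Rearranging, t[j-2] = (t[j] + 4 t[j-1]) / -3.
t[3] = (1209 + 4*(-399)) / -3 = -387/-3 = 129
t[2] = (-399 + 4*129) / -3 = 117/-3 = -39
t[1] = (129 + 4*(-39)) / -3 = -27/-3 = 9
t[0] = (-39 + 4*9) / -3 = -3/-3 = 1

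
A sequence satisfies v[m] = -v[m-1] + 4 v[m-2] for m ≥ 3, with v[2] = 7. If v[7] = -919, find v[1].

Let v[1] = z.
v[3] = -7 + 4z
v[4] = 35 - 4z
v[5] = -63 + 20z
v[6] = 203 - 36z
v[7] = -455 + 116z
So -455 + 116z = -919, giving z = -4.

-4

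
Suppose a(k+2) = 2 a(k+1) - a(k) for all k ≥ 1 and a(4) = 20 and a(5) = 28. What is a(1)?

Rearranging, a(k-2) = -(a(k) - 2 a(k-1)).
a(3) = -(28 - 2*20) = 12
a(2) = -(20 - 2*12) = 4
a(1) = -(12 - 2*4) = -4

-4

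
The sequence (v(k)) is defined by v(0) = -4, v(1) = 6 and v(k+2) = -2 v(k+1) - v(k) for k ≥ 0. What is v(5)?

v(2) = -2(6) - (-4) = -8
v(3) = -2(-8) - 6 = 10
v(4) = -2(10) - (-8) = -12
v(5) = -2(-12) - 10 = 14

14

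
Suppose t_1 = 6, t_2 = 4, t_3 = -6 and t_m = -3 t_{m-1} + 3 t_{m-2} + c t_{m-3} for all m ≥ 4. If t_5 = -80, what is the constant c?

t_4 = 30 + 6c
t_5 = -108 - 14c
So -108 - 14c = -80, giving c = -2.

-2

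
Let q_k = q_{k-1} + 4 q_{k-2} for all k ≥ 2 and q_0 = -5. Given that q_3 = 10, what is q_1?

6

Let q_1 = x.
q_2 = -20 + x
q_3 = -20 + 5x
So -20 + 5x = 10, giving x = 6.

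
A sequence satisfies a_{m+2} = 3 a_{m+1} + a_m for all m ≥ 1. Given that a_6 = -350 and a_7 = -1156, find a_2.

Rearranging, a_{m-2} = a_m - 3 a_{m-1}.
a_5 = -1156 - 3(-350) = -106
a_4 = -350 - 3(-106) = -32
a_3 = -106 - 3(-32) = -10
a_2 = -32 - 3(-10) = -2

-2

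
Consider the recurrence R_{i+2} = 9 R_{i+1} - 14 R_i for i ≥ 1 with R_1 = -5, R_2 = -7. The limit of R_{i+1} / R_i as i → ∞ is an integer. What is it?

7

The characteristic equation is r^2 - 9r + 14 = 0, which factors as (r - 7)(r - 2) = 0.
So the roots are 7 and 2. Since |7| > |2| and the coefficient of 7^i is non-zero, the ratio tends to 7.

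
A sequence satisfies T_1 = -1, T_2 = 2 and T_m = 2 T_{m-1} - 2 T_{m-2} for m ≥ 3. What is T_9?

T_3 = 2*2 - 2*(-1) = 6
T_4 = 2*6 - 2*2 = 8
T_5 = 2*8 - 2*6 = 4
T_6 = 2*4 - 2*8 = -8
T_7 = 2*(-8) - 2*4 = -24
T_8 = 2*(-24) - 2*(-8) = -32
T_9 = 2*(-32) - 2*(-24) = -16

-16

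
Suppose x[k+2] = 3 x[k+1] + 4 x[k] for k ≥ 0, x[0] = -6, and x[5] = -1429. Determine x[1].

-1

Let x[1] = v.
x[2] = -24 + 3v
x[3] = -72 + 13v
x[4] = -312 + 51v
x[5] = -1224 + 205v
So -1224 + 205v = -1429, giving v = -1.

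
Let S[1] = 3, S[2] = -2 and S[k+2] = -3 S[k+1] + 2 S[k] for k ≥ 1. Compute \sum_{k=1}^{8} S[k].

S[3] = -3(-2) + 2(3) = 12
S[4] = -3(12) + 2(-2) = -40
S[5] = -3(-40) + 2(12) = 144
S[6] = -3(144) + 2(-40) = -512
S[7] = -3(-512) + 2(144) = 1824
S[8] = -3(1824) + 2(-512) = -6496
Sum = 3 + (-2) + 12 + (-40) + 144 + (-512) + 1824 + (-6496) = -5067

-5067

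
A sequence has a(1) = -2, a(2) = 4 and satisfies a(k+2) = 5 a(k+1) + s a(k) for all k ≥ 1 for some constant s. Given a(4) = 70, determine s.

5

a(3) = 20 - 2s
a(4) = 100 - 6s
So 100 - 6s = 70, giving s = 5.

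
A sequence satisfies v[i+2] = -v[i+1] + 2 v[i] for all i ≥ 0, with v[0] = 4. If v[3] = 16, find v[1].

Let v[1] = w.
v[2] = 8 - w
v[3] = -8 + 3w
So -8 + 3w = 16, giving w = 8.

8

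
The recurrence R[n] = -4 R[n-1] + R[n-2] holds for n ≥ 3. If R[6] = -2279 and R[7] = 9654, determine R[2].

Rearranging, R[n-2] = R[n] + 4 R[n-1].
R[5] = 9654 + 4·(-2279) = 538
R[4] = -2279 + 4·538 = -127
R[3] = 538 + 4·(-127) = 30
R[2] = -127 + 4·30 = -7

-7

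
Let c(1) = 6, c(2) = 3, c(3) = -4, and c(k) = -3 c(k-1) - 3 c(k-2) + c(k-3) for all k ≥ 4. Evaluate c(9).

c(4) = -3*(-4) - 3*3 + 6 = 9
c(5) = -3*9 - 3*(-4) + 3 = -12
c(6) = -3*(-12) - 3*9 + (-4) = 5
c(7) = -3*5 - 3*(-12) + 9 = 30
c(8) = -3*30 - 3*5 + (-12) = -117
c(9) = -3*(-117) - 3*30 + 5 = 266

266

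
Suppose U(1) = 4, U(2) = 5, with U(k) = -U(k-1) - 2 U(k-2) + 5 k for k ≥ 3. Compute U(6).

U(3) = -5 - 2·4 + 15 = 2
U(4) = -2 - 2·5 + 20 = 8
U(5) = -8 - 2·2 + 25 = 13
U(6) = -13 - 2·8 + 30 = 1

1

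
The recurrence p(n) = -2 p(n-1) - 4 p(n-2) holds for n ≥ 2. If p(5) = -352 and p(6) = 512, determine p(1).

6

Rearranging, p(n-2) = (p(n) + 2 p(n-1)) / -4.
p(4) = (512 + 2*(-352)) / -4 = -192/-4 = 48
p(3) = (-352 + 2*48) / -4 = -256/-4 = 64
p(2) = (48 + 2*64) / -4 = 176/-4 = -44
p(1) = (64 + 2*(-44)) / -4 = -24/-4 = 6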